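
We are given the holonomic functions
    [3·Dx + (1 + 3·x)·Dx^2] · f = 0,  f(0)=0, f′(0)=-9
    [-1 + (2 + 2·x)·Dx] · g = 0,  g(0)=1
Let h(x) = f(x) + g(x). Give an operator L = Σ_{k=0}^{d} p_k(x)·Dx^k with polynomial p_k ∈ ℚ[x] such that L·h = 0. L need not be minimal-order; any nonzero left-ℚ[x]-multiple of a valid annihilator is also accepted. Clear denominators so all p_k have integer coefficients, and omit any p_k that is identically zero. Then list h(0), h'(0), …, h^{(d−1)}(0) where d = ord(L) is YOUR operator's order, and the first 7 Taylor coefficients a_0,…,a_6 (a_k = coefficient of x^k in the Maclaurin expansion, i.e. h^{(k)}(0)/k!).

f: a_k = 0, -9, 27/2, -27, 243/4, -729/5, 729/2, …
g: a_k = 1, 1/2, -1/8, 1/16, -5/128, 7/256, -21/1024, …
L₀ := lclm(L_f,L_g); ord L₀ ≤ 2+1.
L = (27 + 9·x)·Dx + (69 + 126·x + 45·x^2)·Dx^2 + (10 + 46·x + 54·x^2 + 18·x^3)·Dx^3  (order 3).
h: a_k = 1, -17/2, 107/8, -431/16, 7771/128, -186589/1280, 373227/1024, …
ICs: h(0) = 1, h′(0) = -17/2, h′′(0) = 107/4.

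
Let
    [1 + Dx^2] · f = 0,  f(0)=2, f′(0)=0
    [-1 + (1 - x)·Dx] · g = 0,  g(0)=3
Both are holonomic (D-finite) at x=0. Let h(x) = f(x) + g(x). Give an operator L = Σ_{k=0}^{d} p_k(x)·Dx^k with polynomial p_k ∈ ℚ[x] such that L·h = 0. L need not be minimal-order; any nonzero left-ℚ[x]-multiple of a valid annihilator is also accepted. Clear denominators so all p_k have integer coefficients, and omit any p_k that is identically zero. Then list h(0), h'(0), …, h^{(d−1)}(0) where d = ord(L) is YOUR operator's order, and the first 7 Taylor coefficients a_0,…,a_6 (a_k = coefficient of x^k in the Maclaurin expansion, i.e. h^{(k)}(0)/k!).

L = (-7 + 2·x - x^2) + (3 - 5·x + 3·x^2 - x^3)·Dx + (-7 + 2·x - x^2)·Dx^2 + (3 - 5·x + 3·x^2 - x^3)·Dx^3  (order 3).
h: a_k = 5, 3, 2, 3, 37/12, 3, 1079/360, …
ICs: h(0) = 5, h′(0) = 3, h′′(0) = 4.

f: a_k = 2, 0, -1, 0, 1/12, 0, -1/360, …
g: a_k = 3, 3, 3, 3, 3, 3, 3, …
f+g: L₀ = lclm(L_f,L_g), ord ≤ 2+1.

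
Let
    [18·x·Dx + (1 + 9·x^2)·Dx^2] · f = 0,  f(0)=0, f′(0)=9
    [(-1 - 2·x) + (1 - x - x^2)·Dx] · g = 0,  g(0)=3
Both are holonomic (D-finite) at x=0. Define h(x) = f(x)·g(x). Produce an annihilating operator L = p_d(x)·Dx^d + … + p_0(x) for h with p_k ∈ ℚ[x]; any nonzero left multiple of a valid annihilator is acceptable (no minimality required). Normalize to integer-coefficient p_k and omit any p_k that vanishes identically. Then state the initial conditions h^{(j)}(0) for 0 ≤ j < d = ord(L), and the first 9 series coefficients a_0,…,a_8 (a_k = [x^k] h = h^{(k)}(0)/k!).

L = (2 + 18·x + 54·x^2) + (2 - 14·x + 36·x^2 + 54·x^3)·Dx + (-1 + x - 8·x^2 + 9·x^3 + 9·x^4)·Dx^2  (order 2).
h: a_k = 0, 27, 27, -27, 0, 2052/5, 2052/5, -69687/35, -55323/35, …
ICs: h(0) = 0, h′(0) = 27.

f: a_k = 0, 9, 0, -27, 0, 729/5, 0, -6561/7, 0, …
g: a_k = 3, 3, 6, 9, 15, 24, 39, 63, 102, …
f·g: L₀ = L_f ⊗_s L_g, ord ≤ 2·1.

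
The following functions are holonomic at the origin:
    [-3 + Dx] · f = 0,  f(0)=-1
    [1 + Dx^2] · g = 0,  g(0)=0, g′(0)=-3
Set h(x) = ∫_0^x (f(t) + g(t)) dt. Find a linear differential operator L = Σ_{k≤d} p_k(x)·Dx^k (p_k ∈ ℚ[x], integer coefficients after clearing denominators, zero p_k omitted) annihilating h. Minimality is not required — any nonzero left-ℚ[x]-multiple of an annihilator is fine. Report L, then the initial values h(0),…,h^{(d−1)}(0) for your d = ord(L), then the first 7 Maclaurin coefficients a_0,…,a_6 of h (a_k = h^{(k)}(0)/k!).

L = -3·Dx + Dx^2 - 3·Dx^3 + Dx^4  (order 4).
h: a_k = 0, -1, -3, -3/2, -1, -27/40, -41/120, …
ICs: h(0) = 0, h′(0) = -1, h′′(0) = -6, h′′′(0) = -9.

f: a_k = -1, -3, -9/2, -9/2, -27/8, -81/40, -81/80, …
g: a_k = 0, -3, 0, 1/2, 0, -1/40, 0, …
L₀ := lclm(L_f,L_g); ord L₀ ≤ 1+2.
h=∫h₀ ⇒ L = L₀·Dx.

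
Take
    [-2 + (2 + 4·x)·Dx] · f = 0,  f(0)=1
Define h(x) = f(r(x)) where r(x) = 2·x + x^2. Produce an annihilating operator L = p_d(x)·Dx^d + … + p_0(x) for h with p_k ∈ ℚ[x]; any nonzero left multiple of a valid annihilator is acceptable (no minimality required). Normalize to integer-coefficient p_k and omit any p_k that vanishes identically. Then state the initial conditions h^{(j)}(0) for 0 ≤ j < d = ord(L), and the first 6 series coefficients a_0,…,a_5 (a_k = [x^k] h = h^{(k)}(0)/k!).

f: a_k = 1, 1, -1/2, 1/2, -5/8, 7/8, …
f∘r: x↦r, Dx↦Dx/r' in L_f ⇒ L₀.
L = (-2 - 2·x) + (1 + 4·x + 2·x^2)·Dx  (order 1).
h: a_k = 1, 2, -1, 2, -9/2, 11, …
ICs: h(0) = 1.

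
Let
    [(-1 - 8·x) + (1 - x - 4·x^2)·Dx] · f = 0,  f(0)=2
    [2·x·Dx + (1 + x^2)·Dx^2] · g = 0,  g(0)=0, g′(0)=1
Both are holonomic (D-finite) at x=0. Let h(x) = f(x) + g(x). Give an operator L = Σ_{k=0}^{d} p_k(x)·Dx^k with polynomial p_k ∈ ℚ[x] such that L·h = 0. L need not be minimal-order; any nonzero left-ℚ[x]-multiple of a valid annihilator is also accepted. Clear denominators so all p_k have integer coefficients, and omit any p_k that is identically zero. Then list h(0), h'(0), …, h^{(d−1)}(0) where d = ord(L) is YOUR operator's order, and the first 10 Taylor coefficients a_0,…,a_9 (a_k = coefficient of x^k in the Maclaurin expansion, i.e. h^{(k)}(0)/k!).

f: a_k = 2, 2, 10, 18, 58, 130, 362, 882, 2330, 5858, …
g: a_k = 0, 1, 0, -1/3, 0, 1/5, 0, -1/7, 0, 1/9, …
Sum ⇒ L₀ = lclm(L_f,L_g) in ℚ(x)⟨Dx⟩.
L = (-10 + 40·x + 478·x^2 + 864·x^3 + 2496·x^4 + 384·x^6)·Dx + (28 + 246·x + 316·x^2 + 1182·x^3 + 752·x^4 + 2048·x^5 + 48·x^6 + 384·x^7)·Dx^2 + (-5 - 8·x - 32·x^2 + 104·x^3 + 197·x^4 + 128·x^5 + 288·x^6 + 16·x^7 + 64·x^8)·Dx^3  (order 3).
h: a_k = 2, 3, 10, 53/3, 58, 651/5, 362, 6173/7, 2330, 52723/9, …
ICs: h(0) = 2, h′(0) = 3, h′′(0) = 20.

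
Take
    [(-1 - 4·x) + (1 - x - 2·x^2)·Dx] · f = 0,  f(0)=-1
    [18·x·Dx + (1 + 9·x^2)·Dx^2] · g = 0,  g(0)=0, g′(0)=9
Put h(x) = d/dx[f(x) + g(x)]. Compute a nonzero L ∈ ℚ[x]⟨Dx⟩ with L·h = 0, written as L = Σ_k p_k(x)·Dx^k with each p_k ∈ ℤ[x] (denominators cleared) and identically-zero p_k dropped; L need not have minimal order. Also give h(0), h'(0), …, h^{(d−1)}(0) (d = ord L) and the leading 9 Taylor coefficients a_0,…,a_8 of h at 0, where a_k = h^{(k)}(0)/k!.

f: a_k = -1, -1, -3, -5, -11, -21, -43, -85, -171, …
g: a_k = 0, 9, 0, -27, 0, 729/5, 0, -6561/7, 0, …
Sum ⇒ L₀ = lclm(L_f,L_g) in ℚ(x)⟨Dx⟩.
Derive L from L₀ (diff closure).
L = (-18 + 72·x + 918·x^2 + 1872·x^3 + 4608·x^4 + 1296·x^6) + (8 + 30·x + 278·x^3 + 1788·x^4 + 3216·x^5 + 324·x^6 + 1296·x^7)·Dx + (-1 - 4·x - 24·x^2 - 4·x^3 - 103·x^4 + 300·x^5 + 312·x^6 + 108·x^7 + 216·x^8)·Dx^2  (order 2).
h: a_k = 8, -6, -96, -44, 624, -258, -7156, -1368, 55980, …
ICs: h(0) = 8, h′(0) = -6.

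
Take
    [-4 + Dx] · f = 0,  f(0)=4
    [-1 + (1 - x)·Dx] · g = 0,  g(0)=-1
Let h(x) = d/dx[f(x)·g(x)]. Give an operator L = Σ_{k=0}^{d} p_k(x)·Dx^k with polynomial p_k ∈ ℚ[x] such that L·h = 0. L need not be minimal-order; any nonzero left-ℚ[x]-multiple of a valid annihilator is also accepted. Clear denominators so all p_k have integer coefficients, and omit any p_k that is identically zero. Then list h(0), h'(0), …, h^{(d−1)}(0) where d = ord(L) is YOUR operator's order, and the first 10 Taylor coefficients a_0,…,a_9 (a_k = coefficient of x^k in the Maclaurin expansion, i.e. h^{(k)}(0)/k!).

f: a_k = 4, 16, 32, 128/3, 128/3, 512/15, 1024/45, 4096/315, 2048/315, 8192/2835, …
g: a_k = -1, -1, -1, -1, -1, -1, -1, -1, -1, -1, …
h₀=f·g: eliminate ⇒ L₀, order ≤ 1·1.
Derive L from L₀ (diff closure).
L = (26 - 40·x + 16·x^2) + (-5 + 9·x - 4·x^2)·Dx  (order 1).
h: a_k = -20, -104, -284, -1648/3, -2572/3, -3496/3, -65276/45, -538592/315, -614108/315, -6173848/2835, …
ICs: h(0) = -20.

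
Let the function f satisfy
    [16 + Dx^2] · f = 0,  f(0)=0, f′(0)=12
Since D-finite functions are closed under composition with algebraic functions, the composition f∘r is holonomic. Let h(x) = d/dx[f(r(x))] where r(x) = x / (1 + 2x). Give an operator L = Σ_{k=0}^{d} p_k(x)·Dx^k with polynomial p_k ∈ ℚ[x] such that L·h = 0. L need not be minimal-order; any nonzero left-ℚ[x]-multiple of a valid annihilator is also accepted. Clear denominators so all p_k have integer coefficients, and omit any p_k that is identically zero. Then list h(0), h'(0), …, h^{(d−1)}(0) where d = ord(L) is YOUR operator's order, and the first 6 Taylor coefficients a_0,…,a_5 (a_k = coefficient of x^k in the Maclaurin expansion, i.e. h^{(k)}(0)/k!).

L = (40 + 96·x + 96·x^2) + (12 + 72·x + 144·x^2 + 96·x^3)·Dx + (1 + 8·x + 24·x^2 + 32·x^3 + 16·x^4)·Dx^2  (order 2).
h: a_k = 12, -48, 48, 384, -2752, 11520, …
ICs: h(0) = 12, h′(0) = -48.

f: a_k = 0, 12, 0, -32, 0, 128/5, …
f∘r: x↦r, Dx↦Dx/r' in L_f ⇒ L₀.
Derive L from L₀ (diff closure).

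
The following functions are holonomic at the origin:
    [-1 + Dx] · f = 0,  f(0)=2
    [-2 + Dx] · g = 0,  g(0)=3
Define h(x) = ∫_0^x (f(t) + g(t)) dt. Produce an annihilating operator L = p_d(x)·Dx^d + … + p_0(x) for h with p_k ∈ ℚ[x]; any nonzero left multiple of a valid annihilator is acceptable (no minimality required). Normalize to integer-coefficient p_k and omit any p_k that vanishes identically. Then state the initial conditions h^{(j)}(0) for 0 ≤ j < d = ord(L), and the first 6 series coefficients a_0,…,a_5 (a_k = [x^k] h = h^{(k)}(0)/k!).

f: a_k = 2, 2, 1, 1/3, 1/12, 1/60, …
g: a_k = 3, 6, 6, 4, 2, 4/5, …
Weyl lclm of L_f,L_g ⇒ L₀ (ord ≤ 2).
Integrate: L := L₀·Dx.
L = 2·Dx - 3·Dx^2 + Dx^3  (order 3).
h: a_k = 0, 5, 4, 7/3, 13/12, 5/12, …
ICs: h(0) = 0, h′(0) = 5, h′′(0) = 8.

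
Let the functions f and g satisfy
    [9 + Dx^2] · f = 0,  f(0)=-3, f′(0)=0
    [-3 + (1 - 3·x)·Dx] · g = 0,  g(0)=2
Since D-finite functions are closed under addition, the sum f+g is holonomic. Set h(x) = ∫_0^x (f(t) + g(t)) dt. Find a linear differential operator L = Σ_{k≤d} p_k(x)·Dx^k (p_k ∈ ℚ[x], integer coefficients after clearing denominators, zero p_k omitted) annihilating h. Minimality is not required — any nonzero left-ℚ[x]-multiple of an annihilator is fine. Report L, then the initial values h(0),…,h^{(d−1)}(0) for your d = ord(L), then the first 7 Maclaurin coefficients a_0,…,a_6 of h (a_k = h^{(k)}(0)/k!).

L = (-63 + 54·x - 81·x^2)·Dx + (9 - 45·x + 81·x^2 - 81·x^3)·Dx^2 + (-7 + 6·x - 9·x^2)·Dx^3 + (1 - 5·x + 9·x^2 - 9·x^3)·Dx^4  (order 4).
h: a_k = 0, -1, 3, 21/2, 27/2, 243/8, 81, …
ICs: h(0) = 0, h′(0) = -1, h′′(0) = 6, h′′′(0) = 63.

f: a_k = -3, 0, 27/2, 0, -81/8, 0, 243/80, …
g: a_k = 2, 6, 18, 54, 162, 486, 1458, …
L₀ := lclm(L_f,L_g); ord L₀ ≤ 2+1.
h=∫₀ˣh₀: take L = L₀·Dx.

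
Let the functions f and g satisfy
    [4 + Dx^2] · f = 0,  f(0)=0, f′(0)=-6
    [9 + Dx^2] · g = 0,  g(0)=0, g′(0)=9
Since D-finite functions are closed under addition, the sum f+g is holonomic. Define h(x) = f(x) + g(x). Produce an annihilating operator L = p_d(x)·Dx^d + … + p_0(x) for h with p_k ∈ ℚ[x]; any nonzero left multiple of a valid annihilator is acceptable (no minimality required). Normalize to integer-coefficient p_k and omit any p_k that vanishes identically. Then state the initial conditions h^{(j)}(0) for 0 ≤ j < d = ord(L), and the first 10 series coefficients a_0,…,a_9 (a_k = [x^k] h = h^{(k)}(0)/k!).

f: a_k = 0, -6, 0, 4, 0, -4/5, 0, 8/105, 0, -4/945, …
g: a_k = 0, 9, 0, -27/2, 0, 243/40, 0, -729/560, 0, 729/4480, …
Sum ⇒ L₀ = lclm(L_f,L_g) in ℚ(x)⟨Dx⟩.
L = 36 + 13·Dx^2 + Dx^4  (order 4).
h: a_k = 0, 3, 0, -19/2, 0, 211/40, 0, -2059/1680, 0, 19171/120960, …
ICs: h(0) = 0, h′(0) = 3, h′′(0) = 0, h′′′(0) = -57.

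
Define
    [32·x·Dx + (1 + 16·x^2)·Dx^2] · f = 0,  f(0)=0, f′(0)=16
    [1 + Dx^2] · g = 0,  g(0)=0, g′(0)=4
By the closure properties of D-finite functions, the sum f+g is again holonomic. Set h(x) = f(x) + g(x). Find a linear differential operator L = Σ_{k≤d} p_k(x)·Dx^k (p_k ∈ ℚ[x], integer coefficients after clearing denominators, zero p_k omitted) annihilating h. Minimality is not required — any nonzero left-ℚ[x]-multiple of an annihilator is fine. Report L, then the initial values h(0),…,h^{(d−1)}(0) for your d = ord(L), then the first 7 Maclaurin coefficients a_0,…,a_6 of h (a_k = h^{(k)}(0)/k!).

L = (-6112·x + 99328·x^3 + 8192·x^5)·Dx + (-31 + 1072·x^2 + 25344·x^4 + 4096·x^6)·Dx^2 + (-6112·x + 99328·x^3 + 8192·x^5)·Dx^3 + (-31 + 1072·x^2 + 25344·x^4 + 4096·x^6)·Dx^4  (order 4).
h: a_k = 0, 20, 0, -86, 0, 24577/30, 0, …
ICs: h(0) = 0, h′(0) = 20, h′′(0) = 0, h′′′(0) = -516.

f: a_k = 0, 16, 0, -256/3, 0, 4096/5, 0, …
g: a_k = 0, 4, 0, -2/3, 0, 1/30, 0, …
L₀ := lclm(L_f,L_g); ord L₀ ≤ 2+2.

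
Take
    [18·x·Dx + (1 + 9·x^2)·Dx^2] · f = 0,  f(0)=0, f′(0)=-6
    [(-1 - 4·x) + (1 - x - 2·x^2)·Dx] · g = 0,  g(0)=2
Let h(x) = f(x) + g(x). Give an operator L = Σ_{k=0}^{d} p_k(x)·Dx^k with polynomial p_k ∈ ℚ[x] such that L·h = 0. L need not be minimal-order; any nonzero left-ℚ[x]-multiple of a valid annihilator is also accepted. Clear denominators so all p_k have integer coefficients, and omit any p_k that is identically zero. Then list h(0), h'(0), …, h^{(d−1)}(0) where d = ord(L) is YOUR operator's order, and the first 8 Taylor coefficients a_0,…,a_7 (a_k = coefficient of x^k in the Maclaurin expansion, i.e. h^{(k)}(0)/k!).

f: a_k = 0, -6, 0, 18, 0, -486/5, 0, 4374/7, …
g: a_k = 2, 2, 6, 10, 22, 42, 86, 170, …
L₀ := lclm(L_f,L_g); ord L₀ ≤ 2+1.
L = (18 - 72·x - 918·x^2 - 1872·x^3 - 4608·x^4 - 1296·x^6)·Dx + (-8 - 30·x - 278·x^3 - 1788·x^4 - 3216·x^5 - 324·x^6 - 1296·x^7)·Dx^2 + (1 + 4·x + 24·x^2 + 4·x^3 + 103·x^4 - 300·x^5 - 312·x^6 - 108·x^7 - 216·x^8)·Dx^3  (order 3).
h: a_k = 2, -4, 6, 28, 22, -276/5, 86, 5564/7, …
ICs: h(0) = 2, h′(0) = -4, h′′(0) = 12.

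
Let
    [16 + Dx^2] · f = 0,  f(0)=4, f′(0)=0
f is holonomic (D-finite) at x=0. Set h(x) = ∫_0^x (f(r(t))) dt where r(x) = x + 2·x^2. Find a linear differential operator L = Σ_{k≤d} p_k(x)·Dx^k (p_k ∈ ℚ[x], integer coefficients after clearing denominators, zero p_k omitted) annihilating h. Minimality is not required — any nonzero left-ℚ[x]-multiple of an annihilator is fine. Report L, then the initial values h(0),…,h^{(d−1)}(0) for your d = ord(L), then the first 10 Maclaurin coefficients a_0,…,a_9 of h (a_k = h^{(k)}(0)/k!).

f: a_k = 4, 0, -32, 0, 128/3, 0, -1024/45, 0, 2048/315, 0, …
L₀ from L_f via x↦r, Dx↦r'^{-1}Dx.
Integrate: L := L₀·Dx.
L = (16 + 192·x + 768·x^2 + 1024·x^3)·Dx - 4·Dx^2 + (1 + 4·x)·Dx^3  (order 3).
h: a_k = 0, 4, 0, -32/3, -32, -256/15, 512/9, 45056/315, 2048/15, -212992/2835, …
ICs: h(0) = 0, h′(0) = 4, h′′(0) = 0.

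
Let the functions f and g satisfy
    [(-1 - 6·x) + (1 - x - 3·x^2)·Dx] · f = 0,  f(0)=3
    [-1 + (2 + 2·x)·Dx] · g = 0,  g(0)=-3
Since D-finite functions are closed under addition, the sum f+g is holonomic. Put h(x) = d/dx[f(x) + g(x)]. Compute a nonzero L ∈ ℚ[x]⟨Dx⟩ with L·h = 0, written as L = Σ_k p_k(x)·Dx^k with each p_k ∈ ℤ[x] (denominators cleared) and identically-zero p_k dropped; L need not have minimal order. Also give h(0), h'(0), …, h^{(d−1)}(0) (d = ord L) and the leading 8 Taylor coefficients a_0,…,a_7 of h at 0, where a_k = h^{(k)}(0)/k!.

L = (-108 - 690·x - 1260·x^2 - 1620·x^3 - 810·x^4) + (-165 - 1476·x - 3819·x^2 - 6408·x^3 - 6345·x^4 - 2430·x^5)·Dx + (34 + 114·x + 134·x^2 - 378·x^3 - 1422·x^4 - 1530·x^5 - 540·x^6)·Dx^2  (order 2).
h: a_k = 3/2, 99/4, 999/16, 7311/32, 153495/256, 894141/512, 9332043/2048, 49939719/4096, …
ICs: h(0) = 3/2, h′(0) = 99/4.

f: a_k = 3, 3, 12, 21, 57, 120, 291, 651, …
g: a_k = -3, -3/2, 3/8, -3/16, 15/128, -21/256, 63/1024, -99/2048, …
Weyl lclm of L_f,L_g ⇒ L₀ (ord ≤ 2).
Differentiate: ansatz ord ≤ ord L₀ ⇒ L.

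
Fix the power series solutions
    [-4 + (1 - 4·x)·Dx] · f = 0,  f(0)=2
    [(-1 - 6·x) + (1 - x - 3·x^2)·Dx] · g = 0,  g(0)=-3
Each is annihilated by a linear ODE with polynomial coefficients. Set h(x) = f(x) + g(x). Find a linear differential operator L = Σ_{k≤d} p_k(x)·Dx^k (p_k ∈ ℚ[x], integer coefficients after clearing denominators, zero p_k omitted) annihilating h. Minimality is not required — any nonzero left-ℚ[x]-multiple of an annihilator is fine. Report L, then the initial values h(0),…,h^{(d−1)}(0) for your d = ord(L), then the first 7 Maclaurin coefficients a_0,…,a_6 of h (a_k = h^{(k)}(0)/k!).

L = (-72·x + 72·x^2 - 96·x^3) + (8 - 6·x - 66·x^2 + 112·x^3 - 192·x^4)·Dx + (-1 + 7·x - 15·x^2 + 10·x^3 + 20·x^4 - 48·x^5)·Dx^2  (order 2).
h: a_k = -1, 5, 20, 107, 455, 1928, 7901, …
ICs: h(0) = -1, h′(0) = 5.

f: a_k = 2, 8, 32, 128, 512, 2048, 8192, …
g: a_k = -3, -3, -12, -21, -57, -120, -291, …
f+g: L₀ = lclm(L_f,L_g), ord ≤ 1+1.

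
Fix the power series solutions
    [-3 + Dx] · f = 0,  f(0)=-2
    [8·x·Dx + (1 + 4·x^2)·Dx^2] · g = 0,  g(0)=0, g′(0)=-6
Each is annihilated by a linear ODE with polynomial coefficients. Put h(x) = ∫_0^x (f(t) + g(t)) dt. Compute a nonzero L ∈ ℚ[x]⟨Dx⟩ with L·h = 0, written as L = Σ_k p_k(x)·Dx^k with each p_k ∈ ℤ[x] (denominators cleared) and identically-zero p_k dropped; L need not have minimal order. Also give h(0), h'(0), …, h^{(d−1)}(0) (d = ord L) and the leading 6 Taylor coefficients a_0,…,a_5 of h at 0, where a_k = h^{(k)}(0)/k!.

L = (24 - 72·x - 288·x^2 - 288·x^3)·Dx^2 + (-17 + 24·x^2 - 144·x^4)·Dx^3 + (3 + 8·x + 24·x^2 + 32·x^3 + 48·x^4)·Dx^4  (order 4).
h: a_k = 0, -2, -6, -3, -1/4, -27/20, …
ICs: h(0) = 0, h′(0) = -2, h′′(0) = -12, h′′′(0) = -18.

f: a_k = -2, -6, -9, -9, -27/4, -81/20, …
g: a_k = 0, -6, 0, 8, 0, -96/5, …
f+g: L₀ = lclm(L_f,L_g), ord ≤ 1+2.
Integrate: L := L₀·Dx.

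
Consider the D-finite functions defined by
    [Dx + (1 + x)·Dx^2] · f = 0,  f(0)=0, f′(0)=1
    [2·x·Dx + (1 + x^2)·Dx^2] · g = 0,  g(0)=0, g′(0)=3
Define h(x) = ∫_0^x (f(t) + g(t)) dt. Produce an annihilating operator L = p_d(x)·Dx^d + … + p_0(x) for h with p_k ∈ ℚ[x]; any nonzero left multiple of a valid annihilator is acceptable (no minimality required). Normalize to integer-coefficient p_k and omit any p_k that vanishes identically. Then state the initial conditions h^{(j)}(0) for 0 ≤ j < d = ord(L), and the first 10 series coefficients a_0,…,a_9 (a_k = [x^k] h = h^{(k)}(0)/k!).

f: a_k = 0, 1, -1/2, 1/3, -1/4, 1/5, -1/6, 1/7, -1/8, 1/9, …
g: a_k = 0, 3, 0, -1, 0, 3/5, 0, -3/7, 0, 1/3, …
h₀=f+g: left-lcm gives L₀, ord ≤ 4.
∫: right-multiply L₀ by Dx.
L = (-2 - 6·x + 6·x^2 + 2·x^3)·Dx^2 + (-4 - 4·x + 12·x^3 + 4·x^4)·Dx^3 + (-1 + x + 2·x^2 + 2·x^3 + 3·x^4 + x^5)·Dx^4  (order 4).
h: a_k = 0, 0, 2, -1/6, -1/6, -1/20, 2/15, -1/42, -1/28, -1/72, …
ICs: h(0) = 0, h′(0) = 0, h′′(0) = 4, h′′′(0) = -1.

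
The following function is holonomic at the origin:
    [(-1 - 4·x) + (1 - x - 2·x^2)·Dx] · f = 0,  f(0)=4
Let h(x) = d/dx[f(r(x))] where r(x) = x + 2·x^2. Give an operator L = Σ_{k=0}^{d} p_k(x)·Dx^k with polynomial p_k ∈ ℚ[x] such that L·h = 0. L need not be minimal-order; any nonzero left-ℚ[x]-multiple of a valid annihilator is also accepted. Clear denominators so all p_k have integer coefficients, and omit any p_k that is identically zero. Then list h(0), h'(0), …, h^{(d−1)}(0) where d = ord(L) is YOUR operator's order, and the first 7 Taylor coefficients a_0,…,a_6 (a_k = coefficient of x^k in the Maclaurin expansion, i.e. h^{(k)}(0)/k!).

L = (10 + 72·x + 240·x^2 + 544·x^3 + 1344·x^4 + 1920·x^5 + 1280·x^6) + (-1 - 7·x - 12·x^2 + 32·x^3 + 200·x^4 + 384·x^5 + 448·x^6 + 256·x^7)·Dx  (order 1).
h: a_k = 4, 40, 204, 848, 3380, 13368, 50204, …
ICs: h(0) = 4.

f: a_k = 4, 4, 12, 20, 44, 84, 172, …
h₀=f(r): pull back L_f along r ⇒ L₀.
h=h₀': d/dx-closure on L₀ ⇒ L.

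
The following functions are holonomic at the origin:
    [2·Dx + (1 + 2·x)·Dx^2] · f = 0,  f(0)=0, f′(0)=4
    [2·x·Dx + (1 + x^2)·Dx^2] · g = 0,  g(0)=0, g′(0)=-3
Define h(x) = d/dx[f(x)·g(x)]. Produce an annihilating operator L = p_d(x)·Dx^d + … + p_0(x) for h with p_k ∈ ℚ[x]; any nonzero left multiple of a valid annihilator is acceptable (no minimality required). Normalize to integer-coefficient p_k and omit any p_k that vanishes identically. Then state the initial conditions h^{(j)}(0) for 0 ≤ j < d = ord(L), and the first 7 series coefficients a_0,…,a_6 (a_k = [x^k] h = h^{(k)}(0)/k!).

f: a_k = 0, 4, -4, 16/3, -8, 64/5, -64/3, …
g: a_k = 0, -3, 0, 1, 0, -3/5, 0, …
L₀ := L_f ⊗_s L_g (sym. prod.), ord ≤ 4.
Derive L from L₀ (diff closure).
L = (24 + 80·x + 88·x^2 + 240·x^3 + 240·x^4 + 208·x^5 + 16·x^7) + (12 + 80·x + 332·x^2 + 608·x^3 + 880·x^4 + 744·x^5 + 560·x^6 + 24·x^7 + 56·x^8)·Dx + (12 + 52·x + 168·x^2 + 372·x^3 + 516·x^4 + 564·x^5 + 384·x^6 + 276·x^7 + 24·x^8 + 32·x^9)·Dx^2 + (2 + 12·x + 34·x^2 + 64·x^3 + 87·x^4 + 96·x^5 + 84·x^6 + 48·x^7 + 33·x^8 + 4·x^9 + 4·x^10)·Dx^3  (order 3).
h: a_k = 0, -24, 36, -48, 100, -1064/5, 2044/5, …
ICs: h(0) = 0, h′(0) = -24, h′′(0) = 72.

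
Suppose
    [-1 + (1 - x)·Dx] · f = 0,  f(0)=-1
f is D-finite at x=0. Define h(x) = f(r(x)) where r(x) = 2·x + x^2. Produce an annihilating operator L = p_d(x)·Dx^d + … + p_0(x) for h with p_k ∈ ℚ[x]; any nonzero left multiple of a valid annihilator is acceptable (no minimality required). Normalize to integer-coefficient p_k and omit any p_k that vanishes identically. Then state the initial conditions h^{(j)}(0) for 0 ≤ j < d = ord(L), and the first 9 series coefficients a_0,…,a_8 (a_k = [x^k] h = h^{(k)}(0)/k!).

f: a_k = -1, -1, -1, -1, -1, -1, -1, -1, -1, …
h₀=f(r): pull back L_f along r ⇒ L₀.
L = (2 + 2·x) + (-1 + 2·x + x^2)·Dx  (order 1).
h: a_k = -1, -2, -5, -12, -29, -70, -169, -408, -985, …
ICs: h(0) = -1.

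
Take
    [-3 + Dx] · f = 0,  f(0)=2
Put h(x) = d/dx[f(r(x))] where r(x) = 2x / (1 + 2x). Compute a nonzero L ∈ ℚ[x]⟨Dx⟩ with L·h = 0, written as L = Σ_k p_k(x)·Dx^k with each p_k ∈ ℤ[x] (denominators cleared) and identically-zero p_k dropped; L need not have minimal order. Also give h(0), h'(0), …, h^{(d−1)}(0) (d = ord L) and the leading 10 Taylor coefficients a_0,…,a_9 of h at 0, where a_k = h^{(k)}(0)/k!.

f: a_k = 2, 6, 9, 9, 27/4, 81/20, 81/40, 243/280, 729/2240, 243/2240, …
f∘r: x↦r, Dx↦Dx/r' in L_f ⇒ L₀.
h=h₀': d/dx-closure on L₀ ⇒ L.
L = (2 - 8·x) + (-1 - 4·x - 4·x^2)·Dx  (order 1).
h: a_k = 12, 24, -72, 48, 168, -3312/5, 6576/5, -51936/35, -15336/35, 258864/35, …
ICs: h(0) = 12.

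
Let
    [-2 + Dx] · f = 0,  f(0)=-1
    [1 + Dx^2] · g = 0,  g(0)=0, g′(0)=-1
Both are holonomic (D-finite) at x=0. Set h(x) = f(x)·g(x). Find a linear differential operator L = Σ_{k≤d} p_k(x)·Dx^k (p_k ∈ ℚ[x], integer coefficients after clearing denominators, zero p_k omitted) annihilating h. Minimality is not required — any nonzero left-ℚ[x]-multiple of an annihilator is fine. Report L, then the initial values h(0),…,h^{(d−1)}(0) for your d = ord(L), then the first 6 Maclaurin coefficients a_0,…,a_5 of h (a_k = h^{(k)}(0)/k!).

f: a_k = -1, -2, -2, -4/3, -2/3, -4/15, …
g: a_k = 0, -1, 0, 1/6, 0, -1/120, …
L₀ := L_f ⊗_s L_g (sym. prod.), ord ≤ 2.
L = 5 - 4·Dx + Dx^2  (order 2).
h: a_k = 0, 1, 2, 11/6, 1, 41/120, …
ICs: h(0) = 0, h′(0) = 1.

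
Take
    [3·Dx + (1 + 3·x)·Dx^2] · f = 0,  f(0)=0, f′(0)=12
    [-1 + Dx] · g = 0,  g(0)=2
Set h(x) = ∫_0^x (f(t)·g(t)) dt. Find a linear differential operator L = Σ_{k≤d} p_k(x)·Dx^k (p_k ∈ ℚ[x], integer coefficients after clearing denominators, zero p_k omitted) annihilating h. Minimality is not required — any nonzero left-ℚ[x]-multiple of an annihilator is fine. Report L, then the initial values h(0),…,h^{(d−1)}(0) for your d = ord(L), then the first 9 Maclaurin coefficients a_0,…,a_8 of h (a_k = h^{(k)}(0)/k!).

f: a_k = 0, 12, -18, 36, -81, 972/5, -486, 8748/7, -6561/2, …
g: a_k = 2, 2, 1, 1/3, 1/12, 1/60, 1/360, 1/2520, 1/20160, …
L₀ := L_f ⊗_s L_g (sym. prod.), ord ≤ 2.
h=∫₀ˣh₀: take L = L₀·Dx.
L = (-2 + 3·x)·Dx + (1 - 6·x)·Dx^2 + (1 + 3·x)·Dx^3  (order 3).
h: a_k = 0, 0, 12, -4, 12, -104/5, 1289/30, -1307/14, 44561/210, …
ICs: h(0) = 0, h′(0) = 0, h′′(0) = 24.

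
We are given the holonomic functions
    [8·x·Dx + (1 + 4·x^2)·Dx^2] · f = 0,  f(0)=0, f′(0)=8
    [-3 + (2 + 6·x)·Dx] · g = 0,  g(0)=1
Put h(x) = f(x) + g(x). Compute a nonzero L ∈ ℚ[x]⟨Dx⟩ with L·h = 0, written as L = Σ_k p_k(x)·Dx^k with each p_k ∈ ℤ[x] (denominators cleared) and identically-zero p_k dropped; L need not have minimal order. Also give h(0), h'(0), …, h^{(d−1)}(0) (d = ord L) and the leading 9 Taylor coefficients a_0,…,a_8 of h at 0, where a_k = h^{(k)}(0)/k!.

f: a_k = 0, 8, 0, -32/3, 0, 128/5, 0, -512/7, 0, …
g: a_k = 1, 3/2, -9/8, 27/16, -405/128, 1701/256, -15309/1024, 72171/2048, -2814669/32768, …
Sum ⇒ L₀ = lclm(L_f,L_g) in ℚ(x)⟨Dx⟩.
L = (-48 - 360·x + 576·x^2 + 864·x^3)·Dx + (-59 - 192·x - 120·x^2 + 2304·x^3 + 3024·x^4)·Dx^2 + (-6 + 14·x + 144·x^2 + 272·x^3 + 672·x^4 + 864·x^5)·Dx^3  (order 3).
h: a_k = 1, 19/2, -9/8, -431/48, -405/128, 41273/1280, -15309/1024, -543379/14336, -2814669/32768, …
ICs: h(0) = 1, h′(0) = 19/2, h′′(0) = -9/4.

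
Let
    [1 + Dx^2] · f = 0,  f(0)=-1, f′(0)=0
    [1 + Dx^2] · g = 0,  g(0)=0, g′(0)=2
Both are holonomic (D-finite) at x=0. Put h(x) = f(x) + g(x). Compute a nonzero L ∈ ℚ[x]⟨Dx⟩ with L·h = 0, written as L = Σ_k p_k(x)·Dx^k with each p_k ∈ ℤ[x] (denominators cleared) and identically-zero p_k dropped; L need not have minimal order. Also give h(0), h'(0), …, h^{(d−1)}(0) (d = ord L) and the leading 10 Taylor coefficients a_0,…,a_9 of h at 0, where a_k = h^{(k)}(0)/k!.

L = 1 + Dx^2  (order 2).
h: a_k = -1, 2, 1/2, -1/3, -1/24, 1/60, 1/720, -1/2520, -1/40320, 1/181440, …
ICs: h(0) = -1, h′(0) = 2.

f: a_k = -1, 0, 1/2, 0, -1/24, 0, 1/720, 0, -1/40320, 0, …
g: a_k = 0, 2, 0, -1/3, 0, 1/60, 0, -1/2520, 0, 1/181440, …
f+g: L₀ = lclm(L_f,L_g), ord ≤ 2+2.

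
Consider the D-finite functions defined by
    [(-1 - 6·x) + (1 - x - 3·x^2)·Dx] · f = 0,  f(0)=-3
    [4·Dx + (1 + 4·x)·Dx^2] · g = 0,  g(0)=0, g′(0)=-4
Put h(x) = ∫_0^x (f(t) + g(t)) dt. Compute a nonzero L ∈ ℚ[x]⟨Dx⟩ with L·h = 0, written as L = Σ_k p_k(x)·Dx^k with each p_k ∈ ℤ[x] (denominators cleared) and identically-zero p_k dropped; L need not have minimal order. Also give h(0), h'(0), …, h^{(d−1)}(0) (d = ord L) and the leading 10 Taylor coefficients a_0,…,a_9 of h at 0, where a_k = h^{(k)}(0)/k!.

L = (212 + 1072·x + 3144·x^2 + 2160·x^3 + 2592·x^4)·Dx^2 + (5 + 248·x + 1922·x^2 + 4308·x^3 + 4464·x^4 + 4320·x^5)·Dx^3 + (-6 - 53·x - 108·x^2 + 110·x^3 + 519·x^4 + 1044·x^5 + 864·x^6)·Dx^4  (order 4).
h: a_k = 0, -3, -7/2, -4/3, -127/12, 7/5, -812/15, 1175/21, -20941/56, 6668/9, …
ICs: h(0) = 0, h′(0) = -3, h′′(0) = -7, h′′′(0) = -8.

f: a_k = -3, -3, -12, -21, -57, -120, -291, -651, -1524, -3477, …
g: a_k = 0, -4, 8, -64/3, 64, -1024/5, 2048/3, -16384/7, 8192, -262144/9, …
f+g: L₀ = lclm(L_f,L_g), ord ≤ 1+2.
∫: right-multiply L₀ by Dx.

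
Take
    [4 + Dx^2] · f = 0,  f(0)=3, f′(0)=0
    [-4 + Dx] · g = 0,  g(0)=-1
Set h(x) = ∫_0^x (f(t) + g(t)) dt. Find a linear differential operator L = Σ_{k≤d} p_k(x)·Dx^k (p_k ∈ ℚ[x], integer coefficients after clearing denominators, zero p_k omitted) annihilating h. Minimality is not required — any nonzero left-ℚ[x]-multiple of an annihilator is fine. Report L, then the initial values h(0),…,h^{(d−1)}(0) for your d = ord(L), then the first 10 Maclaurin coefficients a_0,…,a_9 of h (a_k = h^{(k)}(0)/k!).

L = -16·Dx + 4·Dx^2 - 4·Dx^3 + Dx^4  (order 4).
h: a_k = 0, 2, -2, -14/3, -8/3, -26/15, -64/45, -268/315, -128/315, -506/2835, …
ICs: h(0) = 0, h′(0) = 2, h′′(0) = -4, h′′′(0) = -28.

f: a_k = 3, 0, -6, 0, 2, 0, -4/15, 0, 2/105, 0, …
g: a_k = -1, -4, -8, -32/3, -32/3, -128/15, -256/45, -1024/315, -512/315, -2048/2835, …
h₀=f+g: left-lcm gives L₀, ord ≤ 3.
h=∫₀ˣh₀: take L = L₀·Dx.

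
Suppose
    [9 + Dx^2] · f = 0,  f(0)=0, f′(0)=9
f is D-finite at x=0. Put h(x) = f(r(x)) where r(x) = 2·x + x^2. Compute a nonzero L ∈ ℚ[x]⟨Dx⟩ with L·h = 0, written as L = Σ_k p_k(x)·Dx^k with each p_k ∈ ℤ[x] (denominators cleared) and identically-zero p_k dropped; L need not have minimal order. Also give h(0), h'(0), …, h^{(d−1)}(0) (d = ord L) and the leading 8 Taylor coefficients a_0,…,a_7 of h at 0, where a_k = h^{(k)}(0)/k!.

f: a_k = 0, 9, 0, -27/2, 0, 243/40, 0, -729/560, …
Substitute x→r, Dx→(1/r')Dx; clear ⇒ L₀.
L = (36 + 108·x + 108·x^2 + 36·x^3) - Dx + (1 + x)·Dx^2  (order 2).
h: a_k = 0, 18, 9, -108, -162, 567/5, 945/2, 11178/35, …
ICs: h(0) = 0, h′(0) = 18.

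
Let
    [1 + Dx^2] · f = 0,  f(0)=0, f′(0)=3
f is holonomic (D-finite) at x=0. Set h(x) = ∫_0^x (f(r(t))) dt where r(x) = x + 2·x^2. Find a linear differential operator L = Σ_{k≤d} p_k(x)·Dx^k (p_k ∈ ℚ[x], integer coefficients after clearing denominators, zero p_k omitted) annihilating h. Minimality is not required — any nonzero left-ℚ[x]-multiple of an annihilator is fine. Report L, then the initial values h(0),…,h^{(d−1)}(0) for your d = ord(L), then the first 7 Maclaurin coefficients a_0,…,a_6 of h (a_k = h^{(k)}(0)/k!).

f: a_k = 0, 3, 0, -1/2, 0, 1/40, 0, …
f∘r: x↦r, Dx↦Dx/r' in L_f ⇒ L₀.
Integrate: L := L₀·Dx.
L = (1 + 12·x + 48·x^2 + 64·x^3)·Dx - 4·Dx^2 + (1 + 4·x)·Dx^3  (order 3).
h: a_k = 0, 0, 3/2, 2, -1/8, -3/5, -239/240, …
ICs: h(0) = 0, h′(0) = 0, h′′(0) = 3.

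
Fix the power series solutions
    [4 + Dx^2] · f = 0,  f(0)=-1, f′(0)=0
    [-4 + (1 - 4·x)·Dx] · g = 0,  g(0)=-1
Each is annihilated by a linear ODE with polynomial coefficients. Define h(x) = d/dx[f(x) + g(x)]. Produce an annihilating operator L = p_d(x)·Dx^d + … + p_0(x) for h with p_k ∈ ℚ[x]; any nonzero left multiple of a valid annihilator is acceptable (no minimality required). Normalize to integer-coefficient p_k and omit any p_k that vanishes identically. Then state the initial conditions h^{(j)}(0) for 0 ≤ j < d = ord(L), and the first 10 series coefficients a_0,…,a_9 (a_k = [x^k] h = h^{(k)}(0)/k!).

f: a_k = -1, 0, 2, 0, -2/3, 0, 4/45, 0, -2/315, 0, …
g: a_k = -1, -4, -16, -64, -256, -1024, -4096, -16384, -65536, -262144, …
h₀=f+g: left-lcm gives L₀, ord ≤ 3.
h=h₀': d/dx-closure on L₀ ⇒ L.
L = (1568 - 256·x + 512·x^2) + (-100 + 432·x - 192·x^2 + 256·x^3)·Dx + (392 - 64·x + 128·x^2)·Dx^2 + (-25 + 108·x - 48·x^2 + 64·x^3)·Dx^3  (order 3).
h: a_k = -4, -28, -192, -3080/3, -5120, -368632/15, -114688, -165150736/315, -2359296, -29727129592/2835, …
ICs: h(0) = -4, h′(0) = -28, h′′(0) = -384.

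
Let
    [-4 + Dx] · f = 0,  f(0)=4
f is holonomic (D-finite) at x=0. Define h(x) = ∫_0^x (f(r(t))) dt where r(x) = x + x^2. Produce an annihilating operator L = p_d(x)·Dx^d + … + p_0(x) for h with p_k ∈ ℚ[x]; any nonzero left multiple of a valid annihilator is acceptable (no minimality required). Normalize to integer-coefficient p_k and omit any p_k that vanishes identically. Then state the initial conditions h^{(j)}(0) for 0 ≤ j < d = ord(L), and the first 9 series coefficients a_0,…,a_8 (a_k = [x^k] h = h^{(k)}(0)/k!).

f: a_k = 4, 16, 32, 128/3, 128/3, 512/15, 1024/45, 4096/315, 2048/315, …
h₀=f(r): pull back L_f along r ⇒ L₀.
h=∫h₀ ⇒ L = L₀·Dx.
L = (-4 - 8·x)·Dx + Dx^2  (order 2).
h: a_k = 0, 4, 8, 16, 80/3, 608/15, 832/15, 22144/315, 26048/315, …
ICs: h(0) = 0, h′(0) = 4.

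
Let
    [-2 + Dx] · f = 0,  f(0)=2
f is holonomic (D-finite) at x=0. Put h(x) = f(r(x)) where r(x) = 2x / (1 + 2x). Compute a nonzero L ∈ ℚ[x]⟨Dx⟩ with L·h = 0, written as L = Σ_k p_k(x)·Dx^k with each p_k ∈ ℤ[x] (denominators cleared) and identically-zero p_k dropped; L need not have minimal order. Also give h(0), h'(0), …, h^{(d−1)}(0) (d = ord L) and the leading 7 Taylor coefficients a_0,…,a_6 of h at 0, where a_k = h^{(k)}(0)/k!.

f: a_k = 2, 4, 4, 8/3, 4/3, 8/15, 8/45, …
h₀=f(r): pull back L_f along r ⇒ L₀.
L = -4 + (1 + 4·x + 4·x^2)·Dx  (order 1).
h: a_k = 2, 8, 0, -32/3, 64/3, -128/5, 512/45, …
ICs: h(0) = 2.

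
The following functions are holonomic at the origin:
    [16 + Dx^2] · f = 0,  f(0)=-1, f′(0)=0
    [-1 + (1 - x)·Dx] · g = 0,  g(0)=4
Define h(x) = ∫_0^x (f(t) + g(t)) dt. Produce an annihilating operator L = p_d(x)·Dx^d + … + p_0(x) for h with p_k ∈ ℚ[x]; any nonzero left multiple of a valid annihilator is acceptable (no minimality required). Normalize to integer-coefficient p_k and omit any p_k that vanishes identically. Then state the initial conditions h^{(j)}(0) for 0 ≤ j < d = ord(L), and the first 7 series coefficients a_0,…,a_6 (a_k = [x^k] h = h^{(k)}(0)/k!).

f: a_k = -1, 0, 8, 0, -32/3, 0, 256/45, …
g: a_k = 4, 4, 4, 4, 4, 4, 4, …
Sum ⇒ L₀ = lclm(L_f,L_g) in ℚ(x)⟨Dx⟩.
∫: right-multiply L₀ by Dx.
L = (-176 + 256·x - 128·x^2)·Dx + (144 - 400·x + 384·x^2 - 128·x^3)·Dx^2 + (-11 + 16·x - 8·x^2)·Dx^3 + (9 - 25·x + 24·x^2 - 8·x^3)·Dx^4  (order 4).
h: a_k = 0, 3, 2, 4, 1, -4/3, 2/3, …
ICs: h(0) = 0, h′(0) = 3, h′′(0) = 4, h′′′(0) = 24.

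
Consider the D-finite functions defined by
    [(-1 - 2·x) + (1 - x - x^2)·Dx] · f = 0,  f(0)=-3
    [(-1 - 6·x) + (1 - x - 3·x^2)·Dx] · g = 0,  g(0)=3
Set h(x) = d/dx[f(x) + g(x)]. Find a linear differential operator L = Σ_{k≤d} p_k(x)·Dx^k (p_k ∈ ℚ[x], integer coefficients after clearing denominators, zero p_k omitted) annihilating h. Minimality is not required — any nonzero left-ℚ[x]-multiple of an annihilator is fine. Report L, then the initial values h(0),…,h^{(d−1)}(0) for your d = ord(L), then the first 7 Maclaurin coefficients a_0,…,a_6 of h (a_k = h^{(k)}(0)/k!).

f: a_k = -3, -3, -6, -9, -15, -24, -39, …
g: a_k = 3, 3, 12, 21, 57, 120, 291, …
Weyl lclm of L_f,L_g ⇒ L₀ (ord ≤ 2).
Differentiate: ansatz ord ≤ ord L₀ ⇒ L.
L = (-6 - 168·x - 180·x^2 - 600·x^3 - 930·x^4 - 792·x^5 + 324·x^6) + (6 + 42·x + 48·x^2 + 72·x^3 - 138·x^4 - 894·x^5 - 360·x^6 + 216·x^7)·Dx + (-1 + 2·x - 9·x^2 + 82·x^4 - 6·x^5 - 143·x^6 - 24·x^7 + 27·x^8)·Dx^2  (order 2).
h: a_k = 0, 12, 36, 168, 480, 1512, 4116, …
ICs: h(0) = 0, h′(0) = 12.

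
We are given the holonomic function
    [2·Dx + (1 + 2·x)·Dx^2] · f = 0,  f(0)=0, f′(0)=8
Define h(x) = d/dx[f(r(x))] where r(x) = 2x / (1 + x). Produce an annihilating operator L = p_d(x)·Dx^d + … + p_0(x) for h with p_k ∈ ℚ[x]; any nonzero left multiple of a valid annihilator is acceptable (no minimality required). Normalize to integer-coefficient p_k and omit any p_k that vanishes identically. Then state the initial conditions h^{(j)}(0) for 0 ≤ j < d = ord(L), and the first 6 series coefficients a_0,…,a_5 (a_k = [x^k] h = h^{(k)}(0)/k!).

f: a_k = 0, 8, -8, 32/3, -16, 128/5, …
L₀ from L_f via x↦r, Dx↦r'^{-1}Dx.
h₀' ⇒ L via d/dx closure of L₀.
L = (6 + 10·x) + (1 + 6·x + 5·x^2)·Dx  (order 1).
h: a_k = 16, -96, 496, -2496, 12496, -62496, …
ICs: h(0) = 16.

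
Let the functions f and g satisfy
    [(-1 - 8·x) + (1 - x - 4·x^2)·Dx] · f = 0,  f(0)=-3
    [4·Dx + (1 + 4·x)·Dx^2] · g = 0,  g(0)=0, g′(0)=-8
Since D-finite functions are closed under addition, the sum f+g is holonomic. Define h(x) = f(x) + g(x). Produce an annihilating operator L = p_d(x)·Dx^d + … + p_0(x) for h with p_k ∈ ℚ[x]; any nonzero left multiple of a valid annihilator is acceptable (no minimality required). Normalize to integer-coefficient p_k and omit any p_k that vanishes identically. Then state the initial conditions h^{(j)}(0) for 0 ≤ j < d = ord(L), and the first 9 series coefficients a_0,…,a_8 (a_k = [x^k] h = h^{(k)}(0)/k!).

f: a_k = -3, -3, -15, -27, -87, -195, -543, -1323, -3495, …
g: a_k = 0, -8, 16, -128/3, 128, -2048/5, 4096/3, -32768/7, 16384, …
f+g: L₀ = lclm(L_f,L_g), ord ≤ 1+2.
L = (268 + 1616·x + 5504·x^2 + 4608·x^3 + 6144·x^4)·Dx + (11 + 360·x + 3008·x^2 + 7680·x^3 + 9472·x^4 + 10240·x^5)·Dx^2 + (-7 - 67·x - 154·x^2 + 136·x^3 + 928·x^4 + 2176·x^5 + 2048·x^6)·Dx^3  (order 3).
h: a_k = -3, -11, 1, -209/3, 41, -3023/5, 2467/3, -42029/7, 12889, …
ICs: h(0) = -3, h′(0) = -11, h′′(0) = 2.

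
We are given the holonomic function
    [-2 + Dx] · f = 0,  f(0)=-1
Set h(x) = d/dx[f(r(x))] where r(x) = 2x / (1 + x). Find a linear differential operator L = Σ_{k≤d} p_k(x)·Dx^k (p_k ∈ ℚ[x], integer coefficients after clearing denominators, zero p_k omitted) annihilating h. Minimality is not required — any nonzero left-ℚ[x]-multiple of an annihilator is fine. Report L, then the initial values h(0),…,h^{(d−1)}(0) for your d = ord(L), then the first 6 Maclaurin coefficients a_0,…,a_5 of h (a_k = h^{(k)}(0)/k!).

L = (2 - 2·x) + (-1 - 2·x - x^2)·Dx  (order 1).
h: a_k = -4, -8, 4, 16/3, -28/3, 88/15, …
ICs: h(0) = -4.

f: a_k = -1, -2, -2, -4/3, -2/3, -4/15, …
h₀=f(r): pull back L_f along r ⇒ L₀.
Derive L from L₀ (diff closure).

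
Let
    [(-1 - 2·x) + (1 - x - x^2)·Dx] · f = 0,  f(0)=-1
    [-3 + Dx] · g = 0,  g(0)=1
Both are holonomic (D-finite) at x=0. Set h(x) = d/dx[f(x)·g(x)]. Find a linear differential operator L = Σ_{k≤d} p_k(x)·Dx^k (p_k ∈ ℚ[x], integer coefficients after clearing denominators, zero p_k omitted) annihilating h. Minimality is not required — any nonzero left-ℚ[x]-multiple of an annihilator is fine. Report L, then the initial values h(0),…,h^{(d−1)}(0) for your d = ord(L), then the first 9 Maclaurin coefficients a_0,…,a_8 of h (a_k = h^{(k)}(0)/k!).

L = (19 - 6·x - 21·x^2 + 6·x^3 + 9·x^4) + (-4 + 5·x + 6·x^2 - 4·x^3 - 3·x^4)·Dx  (order 1).
h: a_k = -4, -19, -54, -247/2, -509/2, -19869/40, -18777/20, -972481/560, -3540573/1120, …
ICs: h(0) = -4.

f: a_k = -1, -1, -2, -3, -5, -8, -13, -21, -34, …
g: a_k = 1, 3, 9/2, 9/2, 27/8, 81/40, 81/80, 243/560, 729/4480, …
Sym-product of L_f,L_g gives L₀ (≤ ord 1).
h=h₀': d/dx-closure on L₀ ⇒ L.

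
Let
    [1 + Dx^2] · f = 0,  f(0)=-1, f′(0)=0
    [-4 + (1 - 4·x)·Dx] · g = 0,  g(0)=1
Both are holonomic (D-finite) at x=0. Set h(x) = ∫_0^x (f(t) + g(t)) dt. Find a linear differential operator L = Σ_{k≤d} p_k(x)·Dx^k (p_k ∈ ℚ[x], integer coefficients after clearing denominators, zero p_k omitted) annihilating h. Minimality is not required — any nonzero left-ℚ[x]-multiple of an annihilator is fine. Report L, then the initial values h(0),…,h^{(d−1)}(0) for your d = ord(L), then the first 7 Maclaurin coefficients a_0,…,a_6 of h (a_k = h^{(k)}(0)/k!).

L = (-388 + 32·x - 64·x^2)·Dx + (33 - 140·x + 48·x^2 - 64·x^3)·Dx^2 + (-388 + 32·x - 64·x^2)·Dx^3 + (33 - 140·x + 48·x^2 - 64·x^3)·Dx^4  (order 4).
h: a_k = 0, 0, 2, 11/2, 16, 6143/120, 512/3, …
ICs: h(0) = 0, h′(0) = 0, h′′(0) = 4, h′′′(0) = 33.

f: a_k = -1, 0, 1/2, 0, -1/24, 0, 1/720, …
g: a_k = 1, 4, 16, 64, 256, 1024, 4096, …
L₀ := lclm(L_f,L_g); ord L₀ ≤ 2+1.
∫: right-multiply L₀ by Dx.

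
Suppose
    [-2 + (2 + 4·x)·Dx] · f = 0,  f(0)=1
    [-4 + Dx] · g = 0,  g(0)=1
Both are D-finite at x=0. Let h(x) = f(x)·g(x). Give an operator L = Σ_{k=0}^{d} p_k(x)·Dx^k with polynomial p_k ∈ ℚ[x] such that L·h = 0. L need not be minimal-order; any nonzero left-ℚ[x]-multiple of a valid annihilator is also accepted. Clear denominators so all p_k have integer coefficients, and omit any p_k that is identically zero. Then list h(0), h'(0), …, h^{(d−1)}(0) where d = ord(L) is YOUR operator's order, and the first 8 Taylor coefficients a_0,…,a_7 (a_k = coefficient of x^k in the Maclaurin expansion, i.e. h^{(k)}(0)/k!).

L = (-5 - 8·x) + (1 + 2·x)·Dx  (order 1).
h: a_k = 1, 5, 23/2, 103/6, 449/24, 1949/120, 1643/144, 36047/5040, …
ICs: h(0) = 1.

f: a_k = 1, 1, -1/2, 1/2, -5/8, 7/8, -21/16, 33/16, …
g: a_k = 1, 4, 8, 32/3, 32/3, 128/15, 256/45, 1024/315, …
h₀=f·g: eliminate ⇒ L₀, order ≤ 1·1.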